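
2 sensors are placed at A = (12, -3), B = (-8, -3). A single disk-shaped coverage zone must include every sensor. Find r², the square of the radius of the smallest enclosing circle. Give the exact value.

The smallest circle enclosing two points has them as diameter endpoints.
Centre = midpoint = (2, -3); r² = |AB|²/4 = 400/4 = 100.

100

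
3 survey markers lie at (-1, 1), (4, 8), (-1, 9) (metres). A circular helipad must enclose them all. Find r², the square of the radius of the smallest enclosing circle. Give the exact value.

Call the three points A, B, C in the order given.
Side lengths²: AB² = 74, AC² = 64, BC² = 26.
Since AB² = 74 < 64 + 26 = 90, the triangle is acute, so the smallest enclosing circle is the circumcircle.
Circumcentre = (0.8, 5), r² = 19.24.

19.24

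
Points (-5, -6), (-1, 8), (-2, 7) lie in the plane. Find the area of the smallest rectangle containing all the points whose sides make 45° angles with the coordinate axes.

90

In coordinates u = x + y, v = x − y the rectangle is axis-aligned; the map (x,y)→(u,v) scales areas by 2.
u-values: -11, 7, 5; range = 7 − (-11) = 18.
v-values: 1, -9, -9; range = 1 − (-9) = 10.
Area = (18 × 10) / 2 = 90.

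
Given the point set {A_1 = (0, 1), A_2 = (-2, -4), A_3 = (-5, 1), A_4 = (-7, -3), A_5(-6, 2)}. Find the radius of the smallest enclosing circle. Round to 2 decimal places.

The farthest pair is A_1–A_4 with squared distance 65. The circle on this segment as diameter has centre (-3.5, -1) and r² = 65/4 = 16.25.
Check A_2: distance² to centre = 11.25 ≤ 16.25, so it lies inside.
All remaining points lie in this disk, and no smaller disk contains both endpoints, so this is the minimum enclosing circle.
r = √(16.25) ≈ 4.03.

4.03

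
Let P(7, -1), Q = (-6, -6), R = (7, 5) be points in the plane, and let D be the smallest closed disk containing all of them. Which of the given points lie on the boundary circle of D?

Side lengths²: PQ² = 194, PR² = 36, QR² = 290.
Since QR² = 290 ≥ 194 + 36 = 230, the angle opposite QR is not acute, so the smallest enclosing circle has QR as diameter.
Centre = midpoint of QR = (0.5, -0.5), r² = 290/4 = 72.5.
The points at distance exactly r from the centre are Q, R — 2 points.

Q, R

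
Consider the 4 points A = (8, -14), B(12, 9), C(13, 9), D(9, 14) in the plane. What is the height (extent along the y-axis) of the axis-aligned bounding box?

max y = 14, min y = -14, so height = 28.

28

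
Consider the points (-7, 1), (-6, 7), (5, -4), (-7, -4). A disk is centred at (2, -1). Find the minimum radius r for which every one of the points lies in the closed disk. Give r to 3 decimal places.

The required radius is the distance from (2, -1) to the farthest point.
Squared distances: 85, 128, 18, 90.
Maximum is 128, attained at (-6, 7).
r = √128 ≈ 11.314.

11.314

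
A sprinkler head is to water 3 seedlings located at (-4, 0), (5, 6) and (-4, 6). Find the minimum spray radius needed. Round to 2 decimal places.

Call the three points A, B, C in the order given.
Side lengths²: AB² = 117, AC² = 36, BC² = 81.
Since AB² = 117 ≥ 81 + 36 = 117, the angle opposite AB is not acute, so the smallest enclosing circle has AB as diameter.
Centre = midpoint of AB = (0.5, 3), r² = 117/4 = 29.25.
r = √(29.25) ≈ 5.41.

5.41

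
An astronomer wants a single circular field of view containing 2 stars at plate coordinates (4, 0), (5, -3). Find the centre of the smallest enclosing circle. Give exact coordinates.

The smallest circle enclosing two points has them as diameter endpoints.
Centre = midpoint = (4.5, -1.5); r² = |(4, 0)−(5, -3)|²/4 = 10/4 = 2.5.
Centre = (4.5, -1.5).

(4.5, -1.5)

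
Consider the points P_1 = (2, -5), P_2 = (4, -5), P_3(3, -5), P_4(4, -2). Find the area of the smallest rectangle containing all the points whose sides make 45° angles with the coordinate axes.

7.5

In coordinates u = x + y, v = x − y the rectangle is axis-aligned; the map (x,y)→(u,v) scales areas by 2.
u-values: -3, -1, -2, 2; range = 2 − (-3) = 5.
v-values: 7, 9, 8, 6; range = 9 − 6 = 3.
Area = (5 × 3) / 2 = 7.5.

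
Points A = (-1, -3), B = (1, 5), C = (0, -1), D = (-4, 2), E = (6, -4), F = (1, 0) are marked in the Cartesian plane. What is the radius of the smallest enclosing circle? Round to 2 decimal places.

5.83

A smallest enclosing disk is always determined by at most three of the input points on its boundary.
The minimum enclosing circle is determined by three boundary points: B, D, E.
Their circumcentre is (1.1, -5/6) with r² = 15317/450.
The farthest remaining point A is at distance² 4097/450 ≤ 15317/450.
r = √(15317/450) ≈ 5.83.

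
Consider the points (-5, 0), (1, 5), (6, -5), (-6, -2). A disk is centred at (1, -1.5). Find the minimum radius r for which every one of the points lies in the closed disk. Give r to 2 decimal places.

7.02

The required radius is the distance from (1, -1.5) to the farthest point.
Squared distances: 38.25, 42.25, 37.25, 49.25.
Maximum is 49.25, attained at (-6, -2).
r = √(49.25) ≈ 7.02.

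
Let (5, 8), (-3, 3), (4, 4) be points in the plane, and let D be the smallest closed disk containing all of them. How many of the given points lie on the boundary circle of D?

Call the three points A, B, C in the order given.
Side lengths²: AB² = 89, AC² = 17, BC² = 50.
Since AB² = 89 ≥ 50 + 17 = 67, the angle opposite AB is not acute, so the smallest enclosing circle has AB as diameter.
Centre = midpoint of AB = (1, 5.5), r² = 89/4 = 22.25.
The points at distance exactly r from the centre are (5, 8), (-3, 3) — 2 points.

2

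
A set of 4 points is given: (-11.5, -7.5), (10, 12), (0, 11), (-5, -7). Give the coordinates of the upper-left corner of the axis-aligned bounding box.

(-11.5, 12)

x-range [-11.5, 10], y-range [-7.5, 12].
The upper-left corner is (-11.5, 12).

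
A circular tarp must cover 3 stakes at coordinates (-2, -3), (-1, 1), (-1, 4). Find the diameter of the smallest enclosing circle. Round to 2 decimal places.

7.07

Call the three points A, B, C in the order given.
Side lengths²: AB² = 17, AC² = 50, BC² = 9.
Since AC² = 50 ≥ 17 + 9 = 26, the angle opposite AC is not acute, so the smallest enclosing circle has AC as diameter.
Centre = midpoint of AC = (-1.5, 0.5), r² = 50/4 = 12.5.
Diameter = 2r = 2√(12.5) ≈ 7.07.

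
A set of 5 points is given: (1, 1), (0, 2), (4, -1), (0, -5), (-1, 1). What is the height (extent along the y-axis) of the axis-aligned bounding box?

max y = 2, min y = -5, so height = 7.

7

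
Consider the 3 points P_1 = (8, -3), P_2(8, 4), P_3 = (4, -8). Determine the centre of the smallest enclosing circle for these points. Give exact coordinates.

(6, -2)

Side lengths²: P_1P_2² = 49, P_1P_3² = 41, P_2P_3² = 160.
Since P_2P_3² = 160 ≥ 49 + 41 = 90, the angle opposite P_2P_3 is not acute, so the smallest enclosing circle has P_2P_3 as diameter.
Centre = midpoint of P_2P_3 = (6, -2), r² = 160/4 = 40.
Centre = (6, -2).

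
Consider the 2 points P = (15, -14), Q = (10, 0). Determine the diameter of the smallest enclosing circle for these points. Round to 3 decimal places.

14.866

The smallest circle enclosing two points has them as diameter endpoints.
Centre = midpoint = (12.5, -7); r² = |PQ|²/4 = 221/4 = 55.25.
Diameter = 2r = 2√(55.25) ≈ 14.866.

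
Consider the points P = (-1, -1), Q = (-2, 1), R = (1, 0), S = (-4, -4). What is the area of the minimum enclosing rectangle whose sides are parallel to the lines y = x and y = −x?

In coordinates u = x + y, v = x − y the rectangle is axis-aligned; the map (x,y)→(u,v) scales areas by 2.
u-values: -2, -1, 1, -8; range = 1 − (-8) = 9.
v-values: 0, -3, 1, 0; range = 1 − (-3) = 4.
Area = (9 × 4) / 2 = 18.

18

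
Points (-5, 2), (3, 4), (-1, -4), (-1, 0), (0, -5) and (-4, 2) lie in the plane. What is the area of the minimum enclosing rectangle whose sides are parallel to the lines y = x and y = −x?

In coordinates u = x + y, v = x − y the rectangle is axis-aligned; the map (x,y)→(u,v) scales areas by 2.
u-values: -3, 7, -5, -1, -5, -2; range = 7 − (-5) = 12.
v-values: -7, -1, 3, -1, 5, -6; range = 5 − (-7) = 12.
Area = (12 × 12) / 2 = 72.

72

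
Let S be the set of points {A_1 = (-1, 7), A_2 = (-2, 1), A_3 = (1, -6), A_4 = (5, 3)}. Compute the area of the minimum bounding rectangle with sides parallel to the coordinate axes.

91

x ranges over [-2, 5], width 7.
y ranges over [-6, 7], height 13.
Area = 7 × 13 = 91.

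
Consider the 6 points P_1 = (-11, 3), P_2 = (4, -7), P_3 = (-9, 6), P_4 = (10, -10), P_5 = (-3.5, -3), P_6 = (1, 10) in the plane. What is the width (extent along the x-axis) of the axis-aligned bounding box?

21

max x = 10, min x = -11, so width = 21.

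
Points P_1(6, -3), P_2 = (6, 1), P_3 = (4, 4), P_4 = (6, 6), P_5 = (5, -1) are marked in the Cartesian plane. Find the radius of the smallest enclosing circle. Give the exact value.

A smallest enclosing disk is always determined by at most three of the input points on its boundary.
The farthest pair is P_1–P_4 with squared distance 81. The circle on this segment as diameter has centre (6, 1.5) and r² = 81/4 = 20.25.
Check P_2: distance² to centre = 0.25 ≤ 20.25, so it lies inside.
All remaining points lie in this disk, and no smaller disk contains both endpoints, so this is the minimum enclosing circle.
r = √(20.25) = 4.5.

4.5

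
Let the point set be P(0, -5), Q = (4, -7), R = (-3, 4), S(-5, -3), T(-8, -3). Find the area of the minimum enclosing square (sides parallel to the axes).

144

The bounding box has width 12 and height 11.
An axis-aligned square enclosing the set must have side ≥ max(width, height).
So the minimum side is max(12, 11) = 12.
Area = 12² = 144.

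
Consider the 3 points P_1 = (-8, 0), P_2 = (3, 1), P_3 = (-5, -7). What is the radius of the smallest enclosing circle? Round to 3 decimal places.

5.948

Side lengths²: P_1P_2² = 122, P_1P_3² = 58, P_2P_3² = 128.
Since P_2P_3² = 128 < 122 + 58 = 180, the triangle is acute, so the smallest enclosing circle is the circumcircle.
Circumcentre = (-2.3, -1.7), r² = 35.38.
r = √(35.38) ≈ 5.948.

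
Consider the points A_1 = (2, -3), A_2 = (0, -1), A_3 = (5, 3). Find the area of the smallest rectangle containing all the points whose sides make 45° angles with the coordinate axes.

18

In coordinates u = x + y, v = x − y the rectangle is axis-aligned; the map (x,y)→(u,v) scales areas by 2.
u-values: -1, -1, 8; range = 8 − (-1) = 9.
v-values: 5, 1, 2; range = 5 − 1 = 4.
Area = (9 × 4) / 2 = 18.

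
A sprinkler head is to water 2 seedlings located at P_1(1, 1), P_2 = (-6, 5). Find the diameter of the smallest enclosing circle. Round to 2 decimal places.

8.06

The smallest circle enclosing two points has them as diameter endpoints.
Centre = midpoint = (-2.5, 3); r² = |P_1P_2|²/4 = 65/4 = 16.25.
Diameter = 2r = 2√(16.25) ≈ 8.06.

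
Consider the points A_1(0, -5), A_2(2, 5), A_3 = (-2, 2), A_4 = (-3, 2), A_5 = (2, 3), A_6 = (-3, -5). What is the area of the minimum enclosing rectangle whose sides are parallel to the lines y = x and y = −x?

In coordinates u = x + y, v = x − y the rectangle is axis-aligned; the map (x,y)→(u,v) scales areas by 2.
u-values: -5, 7, 0, -1, 5, -8; range = 7 − (-8) = 15.
v-values: 5, -3, -4, -5, -1, 2; range = 5 − (-5) = 10.
Area = (15 × 10) / 2 = 75.

75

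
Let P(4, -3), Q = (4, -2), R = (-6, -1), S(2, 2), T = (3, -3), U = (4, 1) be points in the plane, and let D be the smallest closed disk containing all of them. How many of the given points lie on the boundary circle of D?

3

A smallest enclosing disk is always determined by at most three of the input points on its boundary.
The minimum enclosing circle is determined by three boundary points: P, R, U.
Their circumcentre is (-0.8, -1) with r² = 27.04.
The farthest remaining point Q is at distance² 24.04 ≤ 27.04.
The points at distance exactly r from the centre are P, R, U — 3 points.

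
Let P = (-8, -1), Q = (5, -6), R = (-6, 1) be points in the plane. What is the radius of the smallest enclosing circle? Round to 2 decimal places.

Side lengths²: PQ² = 194, PR² = 8, QR² = 170.
Since PQ² = 194 ≥ 170 + 8 = 178, the angle opposite PQ is not acute, so the smallest enclosing circle has PQ as diameter.
Centre = midpoint of PQ = (-1.5, -3.5), r² = 194/4 = 48.5.
r = √(48.5) ≈ 6.96.

6.96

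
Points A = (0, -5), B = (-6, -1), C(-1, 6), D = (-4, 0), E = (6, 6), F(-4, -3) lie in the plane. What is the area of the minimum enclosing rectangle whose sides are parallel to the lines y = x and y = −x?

In coordinates u = x + y, v = x − y the rectangle is axis-aligned; the map (x,y)→(u,v) scales areas by 2.
u-values: -5, -7, 5, -4, 12, -7; range = 12 − (-7) = 19.
v-values: 5, -5, -7, -4, 0, -1; range = 5 − (-7) = 12.
Area = (19 × 12) / 2 = 114.

114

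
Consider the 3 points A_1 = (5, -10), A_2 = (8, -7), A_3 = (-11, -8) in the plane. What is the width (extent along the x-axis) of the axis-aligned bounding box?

19

max x = 8, min x = -11, so width = 19.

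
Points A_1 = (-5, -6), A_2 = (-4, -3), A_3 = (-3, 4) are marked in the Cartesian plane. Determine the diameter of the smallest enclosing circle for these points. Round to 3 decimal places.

10.198

Side lengths²: A_1A_2² = 10, A_1A_3² = 104, A_2A_3² = 50.
Since A_1A_3² = 104 ≥ 50 + 10 = 60, the angle opposite A_1A_3 is not acute, so the smallest enclosing circle has A_1A_3 as diameter.
Centre = midpoint of A_1A_3 = (-4, -1), r² = 104/4 = 26.
Diameter = 2r = 2√26 ≈ 10.198.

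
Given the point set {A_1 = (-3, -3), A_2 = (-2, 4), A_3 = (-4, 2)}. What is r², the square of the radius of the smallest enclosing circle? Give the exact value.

Side lengths²: A_1A_2² = 50, A_1A_3² = 26, A_2A_3² = 8.
Since A_1A_2² = 50 ≥ 26 + 8 = 34, the angle opposite A_1A_2 is not acute, so the smallest enclosing circle has A_1A_2 as diameter.
Centre = midpoint of A_1A_2 = (-2.5, 0.5), r² = 50/4 = 12.5.

12.5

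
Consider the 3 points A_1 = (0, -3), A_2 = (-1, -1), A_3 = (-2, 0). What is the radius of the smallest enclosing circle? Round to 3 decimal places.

1.803

Side lengths²: A_1A_2² = 5, A_1A_3² = 13, A_2A_3² = 2.
Since A_1A_3² = 13 ≥ 5 + 2 = 7, the angle opposite A_1A_3 is not acute, so the smallest enclosing circle has A_1A_3 as diameter.
Centre = midpoint of A_1A_3 = (-1, -1.5), r² = 13/4 = 3.25.
r = √(3.25) ≈ 1.803.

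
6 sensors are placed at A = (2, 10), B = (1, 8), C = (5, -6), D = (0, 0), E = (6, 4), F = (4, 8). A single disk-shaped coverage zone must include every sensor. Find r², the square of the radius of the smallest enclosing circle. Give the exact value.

66.25

The minimum enclosing circle of a finite set is fixed by two of the points (as a diameter) or three (as a circumcircle).
The farthest pair is A–C with squared distance 265. The circle on this segment as diameter has centre (3.5, 2) and r² = 265/4 = 66.25.
Check B: distance² to centre = 42.25 ≤ 66.25, so it lies inside.
All remaining points lie in this disk, and no smaller disk contains both endpoints, so this is the minimum enclosing circle.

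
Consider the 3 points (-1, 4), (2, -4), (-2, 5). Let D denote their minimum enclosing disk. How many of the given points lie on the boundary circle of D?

2

Call the three points A, B, C in the order given.
Side lengths²: AB² = 73, AC² = 2, BC² = 97.
Since BC² = 97 ≥ 73 + 2 = 75, the angle opposite BC is not acute, so the smallest enclosing circle has BC as diameter.
Centre = midpoint of BC = (0, 0.5), r² = 97/4 = 24.25.
The points at distance exactly r from the centre are (2, -4), (-2, 5) — 2 points.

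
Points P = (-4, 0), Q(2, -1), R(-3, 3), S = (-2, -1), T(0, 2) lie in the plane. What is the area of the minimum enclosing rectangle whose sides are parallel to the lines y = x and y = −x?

27

In coordinates u = x + y, v = x − y the rectangle is axis-aligned; the map (x,y)→(u,v) scales areas by 2.
u-values: -4, 1, 0, -3, 2; range = 2 − (-4) = 6.
v-values: -4, 3, -6, -1, -2; range = 3 − (-6) = 9.
Area = (6 × 9) / 2 = 27.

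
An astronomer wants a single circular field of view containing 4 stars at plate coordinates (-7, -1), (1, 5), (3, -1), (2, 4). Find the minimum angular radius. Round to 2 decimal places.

5.27

A smallest enclosing disk is always determined by at most three of the input points on its boundary.
The minimum enclosing circle is determined by three boundary points: (-7, -1), (1, 5), (3, -1).
Their circumcentre is (-2, 2/3) with r² = 250/9.
The farthest remaining point (2, 4) is at distance² 244/9 ≤ 250/9.
r = √(250/9) ≈ 5.27.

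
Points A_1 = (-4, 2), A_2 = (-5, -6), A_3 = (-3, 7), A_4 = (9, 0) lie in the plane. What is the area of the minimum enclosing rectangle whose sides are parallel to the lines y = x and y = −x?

In coordinates u = x + y, v = x − y the rectangle is axis-aligned; the map (x,y)→(u,v) scales areas by 2.
u-values: -2, -11, 4, 9; range = 9 − (-11) = 20.
v-values: -6, 1, -10, 9; range = 9 − (-10) = 19.
Area = (20 × 19) / 2 = 190.

190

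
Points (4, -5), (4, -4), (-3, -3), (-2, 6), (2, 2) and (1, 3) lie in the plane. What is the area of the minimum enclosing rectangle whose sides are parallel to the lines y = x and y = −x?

In coordinates u = x + y, v = x − y the rectangle is axis-aligned; the map (x,y)→(u,v) scales areas by 2.
u-values: -1, 0, -6, 4, 4, 4; range = 4 − (-6) = 10.
v-values: 9, 8, 0, -8, 0, -2; range = 9 − (-8) = 17.
Area = (10 × 17) / 2 = 85.

85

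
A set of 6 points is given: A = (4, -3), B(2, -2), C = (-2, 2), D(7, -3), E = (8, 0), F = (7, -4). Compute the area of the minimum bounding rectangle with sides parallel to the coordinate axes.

x ranges over [-2, 8], width 10.
y ranges over [-4, 2], height 6.
Area = 10 × 6 = 60.

60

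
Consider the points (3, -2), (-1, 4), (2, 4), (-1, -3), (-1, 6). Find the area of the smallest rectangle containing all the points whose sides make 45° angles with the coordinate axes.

In coordinates u = x + y, v = x − y the rectangle is axis-aligned; the map (x,y)→(u,v) scales areas by 2.
u-values: 1, 3, 6, -4, 5; range = 6 − (-4) = 10.
v-values: 5, -5, -2, 2, -7; range = 5 − (-7) = 12.
Area = (10 × 12) / 2 = 60.

60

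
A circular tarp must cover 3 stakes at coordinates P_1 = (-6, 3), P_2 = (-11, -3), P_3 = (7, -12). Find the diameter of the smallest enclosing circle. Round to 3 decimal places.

20.391

Side lengths²: P_1P_2² = 61, P_1P_3² = 394, P_2P_3² = 405.
Since P_2P_3² = 405 < 394 + 61 = 455, the triangle is acute, so the smallest enclosing circle is the circumcircle.
Circumcentre = (-43/34, -205/34), r² = 60085/578.
Diameter = 2r = 2√(60085/578) ≈ 20.391.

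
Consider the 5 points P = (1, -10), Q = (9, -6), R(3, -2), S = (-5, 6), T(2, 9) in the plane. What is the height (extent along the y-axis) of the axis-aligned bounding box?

19

max y = 9, min y = -10, so height = 19.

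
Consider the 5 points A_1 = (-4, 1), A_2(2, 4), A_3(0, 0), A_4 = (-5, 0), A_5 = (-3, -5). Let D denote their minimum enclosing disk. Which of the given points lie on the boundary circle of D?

A_2, A_5

By Welzl's lemma the MEC is supported by two points (diametrically opposite) or three points (on a circumcircle).
The farthest pair is A_2–A_5 with squared distance 106. The circle on this segment as diameter has centre (-0.5, -0.5) and r² = 106/4 = 26.5.
Check A_1: distance² to centre = 14.5 ≤ 26.5, so it lies inside.
All remaining points lie in this disk, and no smaller disk contains both endpoints, so this is the minimum enclosing circle.
The points at distance exactly r from the centre are A_2, A_5 — 2 points.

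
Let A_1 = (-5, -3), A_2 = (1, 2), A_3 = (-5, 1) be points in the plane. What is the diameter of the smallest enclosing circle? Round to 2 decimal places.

Side lengths²: A_1A_2² = 61, A_1A_3² = 16, A_2A_3² = 37.
Since A_1A_2² = 61 ≥ 37 + 16 = 53, the angle opposite A_1A_2 is not acute, so the smallest enclosing circle has A_1A_2 as diameter.
Centre = midpoint of A_1A_2 = (-2, -0.5), r² = 61/4 = 15.25.
Diameter = 2r = 2√(15.25) ≈ 7.81.

7.81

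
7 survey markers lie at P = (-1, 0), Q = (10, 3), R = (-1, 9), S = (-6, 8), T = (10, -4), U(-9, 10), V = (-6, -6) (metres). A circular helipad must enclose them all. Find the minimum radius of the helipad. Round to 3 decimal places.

A smallest enclosing disk is always determined by at most three of the input points on its boundary.
The farthest pair is T–U with squared distance 557. The circle on this segment as diameter has centre (0.5, 3) and r² = 557/4 = 139.25.
Check P: distance² to centre = 11.25 ≤ 139.25, so it lies inside.
All remaining points lie in this disk, and no smaller disk contains both endpoints, so this is the minimum enclosing circle.
r = √(139.25) ≈ 11.800.

11.800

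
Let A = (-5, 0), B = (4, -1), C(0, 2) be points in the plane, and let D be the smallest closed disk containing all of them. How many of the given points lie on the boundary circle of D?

Side lengths²: AB² = 82, AC² = 29, BC² = 25.
Since AB² = 82 ≥ 29 + 25 = 54, the angle opposite AB is not acute, so the smallest enclosing circle has AB as diameter.
Centre = midpoint of AB = (-0.5, -0.5), r² = 82/4 = 20.5.
The points at distance exactly r from the centre are A, B — 2 points.

2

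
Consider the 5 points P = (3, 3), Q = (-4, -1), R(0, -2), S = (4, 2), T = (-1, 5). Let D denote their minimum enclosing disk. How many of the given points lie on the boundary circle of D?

3

A smallest enclosing disk is always determined by at most three of the input points on its boundary.
The minimum enclosing circle is determined by three boundary points: Q, S, T.
Their circumcentre is (-3/26, 21/26) with r² = 6205/338.
The farthest remaining point P is at distance² 4905/338 ≤ 6205/338.
The points at distance exactly r from the centre are Q, S, T — 3 points.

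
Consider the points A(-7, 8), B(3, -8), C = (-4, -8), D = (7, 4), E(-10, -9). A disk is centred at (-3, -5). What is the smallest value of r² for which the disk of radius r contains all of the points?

The required radius is the distance from (-3, -5) to the farthest point.
Squared distances: 185, 45, 10, 181, 65.
Maximum is 185, attained at A.

185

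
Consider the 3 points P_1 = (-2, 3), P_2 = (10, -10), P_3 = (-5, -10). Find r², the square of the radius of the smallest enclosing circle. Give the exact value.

Side lengths²: P_1P_2² = 313, P_1P_3² = 178, P_2P_3² = 225.
Since P_1P_2² = 313 < 225 + 178 = 403, the triangle is acute, so the smallest enclosing circle is the circumcircle.
Circumcentre = (2.5, -127/26), r² = 27857/338.

27857/338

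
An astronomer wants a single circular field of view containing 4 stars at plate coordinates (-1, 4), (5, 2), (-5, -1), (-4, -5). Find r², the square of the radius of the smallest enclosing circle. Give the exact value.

32.5

A smallest enclosing disk is always determined by at most three of the input points on its boundary.
The farthest pair is (5, 2)–(-4, -5) with squared distance 130. The circle on this segment as diameter has centre (0.5, -1.5) and r² = 130/4 = 32.5.
Check (-1, 4): distance² to centre = 32.5 ≤ 32.5, so it lies inside.
All remaining points lie in this disk, and no smaller disk contains both endpoints, so this is the minimum enclosing circle.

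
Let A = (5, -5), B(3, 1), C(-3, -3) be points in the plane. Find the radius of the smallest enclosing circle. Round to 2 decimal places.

Side lengths²: AB² = 40, AC² = 68, BC² = 52.
Since AC² = 68 < 52 + 40 = 92, the triangle is acute, so the smallest enclosing circle is the circumcircle.
Circumcentre = (14/11, -32/11), r² = 2210/121.
r = √(2210/121) ≈ 4.27.

4.27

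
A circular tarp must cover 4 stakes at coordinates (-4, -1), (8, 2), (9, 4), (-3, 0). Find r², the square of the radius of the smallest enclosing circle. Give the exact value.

48.5

The minimum enclosing circle of a finite set is fixed by two of the points (as a diameter) or three (as a circumcircle).
The farthest pair is (-4, -1)–(9, 4) with squared distance 194. The circle on this segment as diameter has centre (2.5, 1.5) and r² = 194/4 = 48.5.
Check (8, 2): distance² to centre = 30.5 ≤ 48.5, so it lies inside.
All remaining points lie in this disk, and no smaller disk contains both endpoints, so this is the minimum enclosing circle.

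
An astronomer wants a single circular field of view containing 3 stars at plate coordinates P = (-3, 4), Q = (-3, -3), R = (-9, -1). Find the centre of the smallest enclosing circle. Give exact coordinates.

Side lengths²: PQ² = 49, PR² = 61, QR² = 40.
Since PR² = 61 < 49 + 40 = 89, the triangle is acute, so the smallest enclosing circle is the circumcircle.
Circumcentre = (-31/6, 0.5), r² = 305/18.
Centre = (-31/6, 0.5).

(-31/6, 0.5)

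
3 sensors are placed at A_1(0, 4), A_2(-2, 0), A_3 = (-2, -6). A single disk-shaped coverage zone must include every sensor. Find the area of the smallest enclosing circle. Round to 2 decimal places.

81.68

Side lengths²: A_1A_2² = 20, A_1A_3² = 104, A_2A_3² = 36.
Since A_1A_3² = 104 ≥ 36 + 20 = 56, the angle opposite A_1A_3 is not acute, so the smallest enclosing circle has A_1A_3 as diameter.
Centre = midpoint of A_1A_3 = (-1, -1), r² = 104/4 = 26.
Area = π·r² = π·26 ≈ 81.68.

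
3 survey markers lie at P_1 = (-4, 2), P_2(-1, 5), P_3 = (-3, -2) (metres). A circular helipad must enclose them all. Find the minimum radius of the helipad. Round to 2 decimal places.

Side lengths²: P_1P_2² = 18, P_1P_3² = 17, P_2P_3² = 53.
Since P_2P_3² = 53 ≥ 18 + 17 = 35, the angle opposite P_2P_3 is not acute, so the smallest enclosing circle has P_2P_3 as diameter.
Centre = midpoint of P_2P_3 = (-2, 1.5), r² = 53/4 = 13.25.
r = √(13.25) ≈ 3.64.

3.64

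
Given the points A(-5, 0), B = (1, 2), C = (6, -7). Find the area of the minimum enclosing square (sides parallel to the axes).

121

The bounding box has width 11 and height 9.
An axis-aligned square enclosing the set must have side ≥ max(width, height).
So the minimum side is max(11, 9) = 11.
Area = 11² = 121.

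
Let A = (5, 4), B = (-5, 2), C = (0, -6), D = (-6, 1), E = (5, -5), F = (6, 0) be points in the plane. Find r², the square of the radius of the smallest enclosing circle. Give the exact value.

The minimum enclosing circle is determined by three boundary points: A, D, E.
Their circumcentre is (7/22, -0.5) with r² = 10205/242.
The farthest remaining point B is at distance² 8357/242 ≤ 10205/242.

10205/242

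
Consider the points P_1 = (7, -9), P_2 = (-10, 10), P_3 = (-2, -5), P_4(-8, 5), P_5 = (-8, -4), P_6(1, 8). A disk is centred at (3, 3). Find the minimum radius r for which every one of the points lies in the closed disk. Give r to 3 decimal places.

14.765

The required radius is the distance from (3, 3) to the farthest point.
Squared distances: 160, 218, 89, 125, 170, 29.
Maximum is 218, attained at P_2.
r = √218 ≈ 14.765.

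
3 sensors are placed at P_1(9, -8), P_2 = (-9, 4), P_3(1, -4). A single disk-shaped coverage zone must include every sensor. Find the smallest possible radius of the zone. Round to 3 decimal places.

Side lengths²: P_1P_2² = 468, P_1P_3² = 80, P_2P_3² = 164.
Since P_1P_2² = 468 ≥ 164 + 80 = 244, the angle opposite P_1P_2 is not acute, so the smallest enclosing circle has P_1P_2 as diameter.
Centre = midpoint of P_1P_2 = (0, -2), r² = 468/4 = 117.
r = √117 ≈ 10.817.

10.817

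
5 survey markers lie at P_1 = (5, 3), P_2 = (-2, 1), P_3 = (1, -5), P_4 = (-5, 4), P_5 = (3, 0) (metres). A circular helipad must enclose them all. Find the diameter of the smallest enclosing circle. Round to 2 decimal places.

The minimum enclosing circle is determined by three boundary points: P_1, P_3, P_4.
Their circumcentre is (-2/7, 9/14) with r² = 6565/196.
The farthest remaining point P_5 is at distance² 2197/196 ≤ 6565/196.
Diameter = 2r = 2√(6565/196) ≈ 11.57.

11.57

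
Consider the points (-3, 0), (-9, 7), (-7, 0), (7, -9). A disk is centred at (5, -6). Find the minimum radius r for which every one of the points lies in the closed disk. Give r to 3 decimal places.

19.105

The required radius is the distance from (5, -6) to the farthest point.
Squared distances: 100, 365, 180, 13.
Maximum is 365, attained at (-9, 7).
r = √365 ≈ 19.105.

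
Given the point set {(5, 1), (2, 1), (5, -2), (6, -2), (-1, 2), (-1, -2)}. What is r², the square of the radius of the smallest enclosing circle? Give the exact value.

16.25

A smallest enclosing disk is always determined by at most three of the input points on its boundary.
The farthest pair is (6, -2)–(-1, 2) with squared distance 65. The circle on this segment as diameter has centre (2.5, 0) and r² = 65/4 = 16.25.
Check (5, 1): distance² to centre = 7.25 ≤ 16.25, so it lies inside.
All remaining points lie in this disk, and no smaller disk contains both endpoints, so this is the minimum enclosing circle.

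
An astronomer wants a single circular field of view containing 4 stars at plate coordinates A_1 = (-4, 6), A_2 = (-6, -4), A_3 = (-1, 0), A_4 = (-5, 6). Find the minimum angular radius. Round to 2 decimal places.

5.10

A smallest enclosing disk is always determined by at most three of the input points on its boundary.
The farthest pair is A_1–A_2 with squared distance 104. The circle on this segment as diameter has centre (-5, 1) and r² = 104/4 = 26.
Check A_3: distance² to centre = 17 ≤ 26, so it lies inside.
All remaining points lie in this disk, and no smaller disk contains both endpoints, so this is the minimum enclosing circle.
r = √26 ≈ 5.10.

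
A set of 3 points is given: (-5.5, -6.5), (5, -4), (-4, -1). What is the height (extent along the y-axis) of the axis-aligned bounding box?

max y = -1, min y = -6.5, so height = 5.5.

5.5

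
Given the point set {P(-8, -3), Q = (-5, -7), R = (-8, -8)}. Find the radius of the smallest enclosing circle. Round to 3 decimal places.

2.635

Side lengths²: PQ² = 25, PR² = 25, QR² = 10.
Since PR² = 25 < 25 + 10 = 35, the triangle is acute, so the smallest enclosing circle is the circumcircle.
Circumcentre = (-43/6, -5.5), r² = 125/18.
r = √(125/18) ≈ 2.635.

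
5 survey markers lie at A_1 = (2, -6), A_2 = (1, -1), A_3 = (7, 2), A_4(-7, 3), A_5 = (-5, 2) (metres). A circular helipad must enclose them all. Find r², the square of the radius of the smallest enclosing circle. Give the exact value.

The minimum enclosing circle is determined by three boundary points: A_1, A_3, A_4.
Their circumcentre is (-3/26, 23/26) with r² = 17533/338.
The farthest remaining point A_5 is at distance² 8485/338 ≤ 17533/338.

17533/338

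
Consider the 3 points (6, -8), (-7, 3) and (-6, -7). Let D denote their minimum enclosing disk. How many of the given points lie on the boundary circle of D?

Call the three points A, B, C in the order given.
Side lengths²: AB² = 290, AC² = 145, BC² = 101.
Since AB² = 290 ≥ 145 + 101 = 246, the angle opposite AB is not acute, so the smallest enclosing circle has AB as diameter.
Centre = midpoint of AB = (-0.5, -2.5), r² = 290/4 = 72.5.
The points at distance exactly r from the centre are (6, -8), (-7, 3) — 2 points.

2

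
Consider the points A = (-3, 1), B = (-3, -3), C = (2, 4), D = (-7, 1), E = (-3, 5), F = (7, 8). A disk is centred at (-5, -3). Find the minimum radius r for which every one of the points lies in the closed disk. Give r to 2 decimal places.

The required radius is the distance from (-5, -3) to the farthest point.
Squared distances: 20, 4, 98, 20, 68, 265.
Maximum is 265, attained at F.
r = √265 ≈ 16.28.

16.28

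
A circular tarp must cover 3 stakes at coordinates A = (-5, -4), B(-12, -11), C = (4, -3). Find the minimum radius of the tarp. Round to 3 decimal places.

8.944

Side lengths²: AB² = 98, AC² = 82, BC² = 320.
Since BC² = 320 ≥ 98 + 82 = 180, the angle opposite BC is not acute, so the smallest enclosing circle has BC as diameter.
Centre = midpoint of BC = (-4, -7), r² = 320/4 = 80.
r = √80 ≈ 8.944.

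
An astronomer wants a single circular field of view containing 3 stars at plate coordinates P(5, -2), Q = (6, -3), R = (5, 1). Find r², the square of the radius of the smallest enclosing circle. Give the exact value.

Side lengths²: PQ² = 2, PR² = 9, QR² = 17.
Since QR² = 17 ≥ 9 + 2 = 11, the angle opposite QR is not acute, so the smallest enclosing circle has QR as diameter.
Centre = midpoint of QR = (5.5, -1), r² = 17/4 = 4.25.

4.25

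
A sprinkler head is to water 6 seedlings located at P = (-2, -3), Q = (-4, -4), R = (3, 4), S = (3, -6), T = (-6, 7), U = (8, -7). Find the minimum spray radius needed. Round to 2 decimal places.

By Welzl's lemma the MEC is supported by two points (diametrically opposite) or three points (on a circumcircle).
The farthest pair is T–U with squared distance 392. The circle on this segment as diameter has centre (1, 0) and r² = 392/4 = 98.
Check P: distance² to centre = 18 ≤ 98, so it lies inside.
All remaining points lie in this disk, and no smaller disk contains both endpoints, so this is the minimum enclosing circle.
r = √98 ≈ 9.90.

9.90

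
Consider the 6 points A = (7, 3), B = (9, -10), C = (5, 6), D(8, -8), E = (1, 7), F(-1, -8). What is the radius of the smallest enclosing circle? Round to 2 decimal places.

9.39

A smallest enclosing disk is always determined by at most three of the input points on its boundary.
The farthest pair is B–E with squared distance 353. The circle on this segment as diameter has centre (5, -1.5) and r² = 353/4 = 88.25.
Check A: distance² to centre = 24.25 ≤ 88.25, so it lies inside.
All remaining points lie in this disk, and no smaller disk contains both endpoints, so this is the minimum enclosing circle.
r = √(88.25) ≈ 9.39.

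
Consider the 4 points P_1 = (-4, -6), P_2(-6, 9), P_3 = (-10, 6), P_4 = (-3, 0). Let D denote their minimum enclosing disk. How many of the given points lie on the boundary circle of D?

By Welzl's lemma the MEC is supported by two points (diametrically opposite) or three points (on a circumcircle).
The farthest pair is P_1–P_2 with squared distance 229. The circle on this segment as diameter has centre (-5, 1.5) and r² = 229/4 = 57.25.
Check P_3: distance² to centre = 45.25 ≤ 57.25, so it lies inside.
All remaining points lie in this disk, and no smaller disk contains both endpoints, so this is the minimum enclosing circle.
The points at distance exactly r from the centre are P_1, P_2 — 2 points.

2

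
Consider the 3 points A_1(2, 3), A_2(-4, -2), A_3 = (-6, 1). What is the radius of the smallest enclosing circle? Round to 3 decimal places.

4.147

Side lengths²: A_1A_2² = 61, A_1A_3² = 68, A_2A_3² = 13.
Since A_1A_3² = 68 < 61 + 13 = 74, the triangle is acute, so the smallest enclosing circle is the circumcircle.
Circumcentre = (-53/28, 11/7), r² = 13481/784.
r = √(13481/784) ≈ 4.147.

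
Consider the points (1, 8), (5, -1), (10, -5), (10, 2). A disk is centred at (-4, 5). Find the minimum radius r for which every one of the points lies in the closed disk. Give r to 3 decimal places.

17.205

The required radius is the distance from (-4, 5) to the farthest point.
Squared distances: 34, 117, 296, 205.
Maximum is 296, attained at (10, -5).
r = √296 ≈ 17.205.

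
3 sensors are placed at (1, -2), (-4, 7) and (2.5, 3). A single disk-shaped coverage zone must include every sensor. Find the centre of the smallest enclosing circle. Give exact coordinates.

Call the three points A, B, C in the order given.
Side lengths²: AB² = 106, AC² = 27.25, BC² = 58.25.
Since AB² = 106 ≥ 58.25 + 27.25 = 85.5, the angle opposite AB is not acute, so the smallest enclosing circle has AB as diameter.
Centre = midpoint of AB = (-1.5, 2.5), r² = 106/4 = 26.5.
Centre = (-1.5, 2.5).

(-1.5, 2.5)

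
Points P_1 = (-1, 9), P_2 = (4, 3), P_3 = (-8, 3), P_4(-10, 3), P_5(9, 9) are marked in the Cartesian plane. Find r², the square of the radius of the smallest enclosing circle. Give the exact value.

The farthest pair is P_4–P_5 with squared distance 397. The circle on this segment as diameter has centre (-0.5, 6) and r² = 397/4 = 99.25.
Check P_1: distance² to centre = 9.25 ≤ 99.25, so it lies inside.
All remaining points lie in this disk, and no smaller disk contains both endpoints, so this is the minimum enclosing circle.

99.25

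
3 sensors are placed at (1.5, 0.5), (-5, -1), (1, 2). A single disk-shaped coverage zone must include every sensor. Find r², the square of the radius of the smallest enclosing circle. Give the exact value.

2225/196

Call the three points A, B, C in the order given.
Side lengths²: AB² = 44.5, AC² = 2.5, BC² = 45.
Since BC² = 45 < 44.5 + 2.5 = 47, the triangle is acute, so the smallest enclosing circle is the circumcircle.
Circumcentre = (-13/7, 3/14), r² = 2225/196.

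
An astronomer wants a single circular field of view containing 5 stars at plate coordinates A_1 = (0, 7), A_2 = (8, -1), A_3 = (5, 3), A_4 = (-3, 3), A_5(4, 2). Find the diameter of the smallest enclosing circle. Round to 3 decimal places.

11.824

The minimum enclosing circle of a finite set is fixed by two of the points (as a diameter) or three (as a circumcircle).
The minimum enclosing circle is determined by three boundary points: A_1, A_2, A_4.
Their circumcentre is (39/14, 25/14) with r² = 3425/98.
The farthest remaining point A_3 is at distance² 625/98 ≤ 3425/98.
Diameter = 2r = 2√(3425/98) ≈ 11.824.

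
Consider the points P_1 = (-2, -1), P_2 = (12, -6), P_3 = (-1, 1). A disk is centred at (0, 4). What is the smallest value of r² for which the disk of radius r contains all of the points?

244

The required radius is the distance from (0, 4) to the farthest point.
Squared distances: 29, 244, 10.
Maximum is 244, attained at P_2.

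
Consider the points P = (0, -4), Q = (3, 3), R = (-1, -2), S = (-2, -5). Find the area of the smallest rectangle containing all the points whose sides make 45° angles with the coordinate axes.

26

In coordinates u = x + y, v = x − y the rectangle is axis-aligned; the map (x,y)→(u,v) scales areas by 2.
u-values: -4, 6, -3, -7; range = 6 − (-7) = 13.
v-values: 4, 0, 1, 3; range = 4 − 0 = 4.
Area = (13 × 4) / 2 = 26.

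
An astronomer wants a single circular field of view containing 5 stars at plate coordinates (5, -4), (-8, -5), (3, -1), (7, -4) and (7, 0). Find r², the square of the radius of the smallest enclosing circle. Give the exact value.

The minimum enclosing circle of a finite set is fixed by two of the points (as a diameter) or three (as a circumcircle).
The farthest pair is (-8, -5)–(7, 0) with squared distance 250. The circle on this segment as diameter has centre (-0.5, -2.5) and r² = 250/4 = 62.5.
Check (5, -4): distance² to centre = 32.5 ≤ 62.5, so it lies inside.
All remaining points lie in this disk, and no smaller disk contains both endpoints, so this is the minimum enclosing circle.

62.5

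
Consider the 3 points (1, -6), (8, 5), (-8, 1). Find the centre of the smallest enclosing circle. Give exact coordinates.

(7/37, 83/37)

Call the three points A, B, C in the order given.
Side lengths²: AB² = 170, AC² = 130, BC² = 272.
Since BC² = 272 < 170 + 130 = 300, the triangle is acute, so the smallest enclosing circle is the circumcircle.
Circumcentre = (7/37, 83/37), r² = 93925/1369.
Centre = (7/37, 83/37).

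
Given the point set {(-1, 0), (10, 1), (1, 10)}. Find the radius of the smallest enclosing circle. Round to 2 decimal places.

Call the three points A, B, C in the order given.
Side lengths²: AB² = 122, AC² = 104, BC² = 162.
Since BC² = 162 < 122 + 104 = 226, the triangle is acute, so the smallest enclosing circle is the circumcircle.
Circumcentre = (25/6, 25/6), r² = 793/18.
r = √(793/18) ≈ 6.64.

6.64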